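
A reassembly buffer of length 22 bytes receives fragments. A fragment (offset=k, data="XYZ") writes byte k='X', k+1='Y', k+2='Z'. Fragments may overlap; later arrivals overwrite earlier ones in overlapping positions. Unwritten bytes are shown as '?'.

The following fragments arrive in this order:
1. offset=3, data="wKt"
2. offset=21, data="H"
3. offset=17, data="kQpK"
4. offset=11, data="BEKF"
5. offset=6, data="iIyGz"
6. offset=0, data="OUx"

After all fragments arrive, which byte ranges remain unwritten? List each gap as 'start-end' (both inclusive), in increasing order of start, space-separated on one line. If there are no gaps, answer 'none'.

Answer: 15-16

Derivation:
Fragment 1: offset=3 len=3
Fragment 2: offset=21 len=1
Fragment 3: offset=17 len=4
Fragment 4: offset=11 len=4
Fragment 5: offset=6 len=5
Fragment 6: offset=0 len=3
Gaps: 15-16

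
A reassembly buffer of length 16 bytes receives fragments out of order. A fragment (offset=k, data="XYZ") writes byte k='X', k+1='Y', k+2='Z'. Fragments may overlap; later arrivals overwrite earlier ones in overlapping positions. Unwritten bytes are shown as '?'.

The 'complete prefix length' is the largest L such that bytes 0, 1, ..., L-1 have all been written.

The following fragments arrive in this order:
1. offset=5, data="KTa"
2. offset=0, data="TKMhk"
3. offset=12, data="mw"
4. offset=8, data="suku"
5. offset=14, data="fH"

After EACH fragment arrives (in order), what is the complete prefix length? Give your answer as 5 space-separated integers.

Fragment 1: offset=5 data="KTa" -> buffer=?????KTa???????? -> prefix_len=0
Fragment 2: offset=0 data="TKMhk" -> buffer=TKMhkKTa???????? -> prefix_len=8
Fragment 3: offset=12 data="mw" -> buffer=TKMhkKTa????mw?? -> prefix_len=8
Fragment 4: offset=8 data="suku" -> buffer=TKMhkKTasukumw?? -> prefix_len=14
Fragment 5: offset=14 data="fH" -> buffer=TKMhkKTasukumwfH -> prefix_len=16

Answer: 0 8 8 14 16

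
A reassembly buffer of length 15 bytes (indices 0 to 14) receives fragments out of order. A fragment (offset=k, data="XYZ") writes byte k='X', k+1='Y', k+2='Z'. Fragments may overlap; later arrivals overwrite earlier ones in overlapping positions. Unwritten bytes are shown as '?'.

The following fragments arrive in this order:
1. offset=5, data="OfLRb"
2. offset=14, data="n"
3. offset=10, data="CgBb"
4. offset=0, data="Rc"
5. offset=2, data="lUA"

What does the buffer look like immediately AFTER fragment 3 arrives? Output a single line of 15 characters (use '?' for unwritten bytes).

Fragment 1: offset=5 data="OfLRb" -> buffer=?????OfLRb?????
Fragment 2: offset=14 data="n" -> buffer=?????OfLRb????n
Fragment 3: offset=10 data="CgBb" -> buffer=?????OfLRbCgBbn

Answer: ?????OfLRbCgBbn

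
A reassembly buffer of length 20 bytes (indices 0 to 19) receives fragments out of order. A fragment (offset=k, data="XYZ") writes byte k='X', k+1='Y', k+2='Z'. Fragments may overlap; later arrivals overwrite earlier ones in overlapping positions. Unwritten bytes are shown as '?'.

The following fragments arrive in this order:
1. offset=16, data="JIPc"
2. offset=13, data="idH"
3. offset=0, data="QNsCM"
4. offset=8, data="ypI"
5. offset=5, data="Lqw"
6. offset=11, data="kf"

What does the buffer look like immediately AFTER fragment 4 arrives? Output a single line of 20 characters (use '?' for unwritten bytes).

Fragment 1: offset=16 data="JIPc" -> buffer=????????????????JIPc
Fragment 2: offset=13 data="idH" -> buffer=?????????????idHJIPc
Fragment 3: offset=0 data="QNsCM" -> buffer=QNsCM????????idHJIPc
Fragment 4: offset=8 data="ypI" -> buffer=QNsCM???ypI??idHJIPc

Answer: QNsCM???ypI??idHJIPc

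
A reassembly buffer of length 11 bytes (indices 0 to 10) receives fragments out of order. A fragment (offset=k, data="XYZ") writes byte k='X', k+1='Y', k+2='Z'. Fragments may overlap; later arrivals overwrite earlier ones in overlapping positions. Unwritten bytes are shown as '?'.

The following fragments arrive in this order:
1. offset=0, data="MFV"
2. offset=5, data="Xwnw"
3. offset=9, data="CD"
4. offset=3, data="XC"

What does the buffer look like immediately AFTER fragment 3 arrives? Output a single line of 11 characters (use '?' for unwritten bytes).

Fragment 1: offset=0 data="MFV" -> buffer=MFV????????
Fragment 2: offset=5 data="Xwnw" -> buffer=MFV??Xwnw??
Fragment 3: offset=9 data="CD" -> buffer=MFV??XwnwCD

Answer: MFV??XwnwCD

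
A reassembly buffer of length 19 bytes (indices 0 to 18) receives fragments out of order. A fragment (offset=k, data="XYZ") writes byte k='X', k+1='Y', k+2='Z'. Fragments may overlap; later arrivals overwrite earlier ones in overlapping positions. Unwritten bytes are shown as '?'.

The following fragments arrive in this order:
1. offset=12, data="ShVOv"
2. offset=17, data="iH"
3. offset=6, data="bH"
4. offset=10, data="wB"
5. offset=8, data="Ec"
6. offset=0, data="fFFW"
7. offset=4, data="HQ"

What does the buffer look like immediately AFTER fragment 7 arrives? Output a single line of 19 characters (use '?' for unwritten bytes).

Answer: fFFWHQbHEcwBShVOviH

Derivation:
Fragment 1: offset=12 data="ShVOv" -> buffer=????????????ShVOv??
Fragment 2: offset=17 data="iH" -> buffer=????????????ShVOviH
Fragment 3: offset=6 data="bH" -> buffer=??????bH????ShVOviH
Fragment 4: offset=10 data="wB" -> buffer=??????bH??wBShVOviH
Fragment 5: offset=8 data="Ec" -> buffer=??????bHEcwBShVOviH
Fragment 6: offset=0 data="fFFW" -> buffer=fFFW??bHEcwBShVOviH
Fragment 7: offset=4 data="HQ" -> buffer=fFFWHQbHEcwBShVOviH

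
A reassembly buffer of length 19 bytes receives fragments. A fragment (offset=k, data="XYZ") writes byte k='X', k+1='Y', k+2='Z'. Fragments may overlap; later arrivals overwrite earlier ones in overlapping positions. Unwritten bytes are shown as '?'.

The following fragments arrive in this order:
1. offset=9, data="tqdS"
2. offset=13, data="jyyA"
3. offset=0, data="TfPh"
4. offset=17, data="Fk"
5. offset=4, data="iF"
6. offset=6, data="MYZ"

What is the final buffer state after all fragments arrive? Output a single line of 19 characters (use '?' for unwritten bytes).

Fragment 1: offset=9 data="tqdS" -> buffer=?????????tqdS??????
Fragment 2: offset=13 data="jyyA" -> buffer=?????????tqdSjyyA??
Fragment 3: offset=0 data="TfPh" -> buffer=TfPh?????tqdSjyyA??
Fragment 4: offset=17 data="Fk" -> buffer=TfPh?????tqdSjyyAFk
Fragment 5: offset=4 data="iF" -> buffer=TfPhiF???tqdSjyyAFk
Fragment 6: offset=6 data="MYZ" -> buffer=TfPhiFMYZtqdSjyyAFk

Answer: TfPhiFMYZtqdSjyyAFk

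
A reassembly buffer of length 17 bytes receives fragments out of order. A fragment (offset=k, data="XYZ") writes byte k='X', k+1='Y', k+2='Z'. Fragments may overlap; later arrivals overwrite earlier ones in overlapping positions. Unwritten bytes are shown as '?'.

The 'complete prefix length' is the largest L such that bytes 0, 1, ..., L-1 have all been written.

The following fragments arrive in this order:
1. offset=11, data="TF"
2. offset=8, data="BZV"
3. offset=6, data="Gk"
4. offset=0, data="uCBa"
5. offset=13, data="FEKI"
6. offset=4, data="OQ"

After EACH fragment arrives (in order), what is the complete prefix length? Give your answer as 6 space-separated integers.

Fragment 1: offset=11 data="TF" -> buffer=???????????TF???? -> prefix_len=0
Fragment 2: offset=8 data="BZV" -> buffer=????????BZVTF???? -> prefix_len=0
Fragment 3: offset=6 data="Gk" -> buffer=??????GkBZVTF???? -> prefix_len=0
Fragment 4: offset=0 data="uCBa" -> buffer=uCBa??GkBZVTF???? -> prefix_len=4
Fragment 5: offset=13 data="FEKI" -> buffer=uCBa??GkBZVTFFEKI -> prefix_len=4
Fragment 6: offset=4 data="OQ" -> buffer=uCBaOQGkBZVTFFEKI -> prefix_len=17

Answer: 0 0 0 4 4 17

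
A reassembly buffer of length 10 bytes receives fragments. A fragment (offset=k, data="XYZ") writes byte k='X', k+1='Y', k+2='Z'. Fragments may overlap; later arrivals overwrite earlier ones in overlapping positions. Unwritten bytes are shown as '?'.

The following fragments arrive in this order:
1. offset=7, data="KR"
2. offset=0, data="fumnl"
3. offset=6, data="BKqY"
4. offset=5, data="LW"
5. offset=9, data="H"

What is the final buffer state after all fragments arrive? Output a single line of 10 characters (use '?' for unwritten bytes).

Fragment 1: offset=7 data="KR" -> buffer=???????KR?
Fragment 2: offset=0 data="fumnl" -> buffer=fumnl??KR?
Fragment 3: offset=6 data="BKqY" -> buffer=fumnl?BKqY
Fragment 4: offset=5 data="LW" -> buffer=fumnlLWKqY
Fragment 5: offset=9 data="H" -> buffer=fumnlLWKqH

Answer: fumnlLWKqH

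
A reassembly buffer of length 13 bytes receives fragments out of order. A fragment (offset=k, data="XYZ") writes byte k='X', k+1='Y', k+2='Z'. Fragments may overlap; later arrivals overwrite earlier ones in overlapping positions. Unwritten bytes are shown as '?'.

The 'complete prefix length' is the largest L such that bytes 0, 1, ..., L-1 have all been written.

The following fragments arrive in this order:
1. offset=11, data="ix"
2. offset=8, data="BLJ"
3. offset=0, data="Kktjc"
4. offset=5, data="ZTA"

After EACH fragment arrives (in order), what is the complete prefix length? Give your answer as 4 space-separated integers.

Answer: 0 0 5 13

Derivation:
Fragment 1: offset=11 data="ix" -> buffer=???????????ix -> prefix_len=0
Fragment 2: offset=8 data="BLJ" -> buffer=????????BLJix -> prefix_len=0
Fragment 3: offset=0 data="Kktjc" -> buffer=Kktjc???BLJix -> prefix_len=5
Fragment 4: offset=5 data="ZTA" -> buffer=KktjcZTABLJix -> prefix_len=13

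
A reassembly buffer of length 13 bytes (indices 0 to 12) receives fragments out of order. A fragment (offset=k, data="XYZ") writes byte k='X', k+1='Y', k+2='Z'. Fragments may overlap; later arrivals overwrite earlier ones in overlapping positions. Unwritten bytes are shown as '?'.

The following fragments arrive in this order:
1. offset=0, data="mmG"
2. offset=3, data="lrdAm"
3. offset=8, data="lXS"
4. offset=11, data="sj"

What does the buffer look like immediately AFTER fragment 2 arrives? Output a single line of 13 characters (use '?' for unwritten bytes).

Answer: mmGlrdAm?????

Derivation:
Fragment 1: offset=0 data="mmG" -> buffer=mmG??????????
Fragment 2: offset=3 data="lrdAm" -> buffer=mmGlrdAm?????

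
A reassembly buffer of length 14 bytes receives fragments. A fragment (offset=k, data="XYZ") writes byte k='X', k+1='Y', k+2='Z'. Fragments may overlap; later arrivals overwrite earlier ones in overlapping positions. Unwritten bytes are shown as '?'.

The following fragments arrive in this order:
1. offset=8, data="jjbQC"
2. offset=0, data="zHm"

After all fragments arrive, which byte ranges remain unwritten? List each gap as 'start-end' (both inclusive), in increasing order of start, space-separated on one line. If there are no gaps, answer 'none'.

Answer: 3-7 13-13

Derivation:
Fragment 1: offset=8 len=5
Fragment 2: offset=0 len=3
Gaps: 3-7 13-13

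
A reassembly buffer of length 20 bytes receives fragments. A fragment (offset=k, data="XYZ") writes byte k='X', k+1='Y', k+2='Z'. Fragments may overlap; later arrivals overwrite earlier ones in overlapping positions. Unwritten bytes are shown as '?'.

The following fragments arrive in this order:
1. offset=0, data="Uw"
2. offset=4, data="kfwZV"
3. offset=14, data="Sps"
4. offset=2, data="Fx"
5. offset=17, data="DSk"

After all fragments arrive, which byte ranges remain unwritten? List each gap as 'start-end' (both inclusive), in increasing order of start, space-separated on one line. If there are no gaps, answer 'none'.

Answer: 9-13

Derivation:
Fragment 1: offset=0 len=2
Fragment 2: offset=4 len=5
Fragment 3: offset=14 len=3
Fragment 4: offset=2 len=2
Fragment 5: offset=17 len=3
Gaps: 9-13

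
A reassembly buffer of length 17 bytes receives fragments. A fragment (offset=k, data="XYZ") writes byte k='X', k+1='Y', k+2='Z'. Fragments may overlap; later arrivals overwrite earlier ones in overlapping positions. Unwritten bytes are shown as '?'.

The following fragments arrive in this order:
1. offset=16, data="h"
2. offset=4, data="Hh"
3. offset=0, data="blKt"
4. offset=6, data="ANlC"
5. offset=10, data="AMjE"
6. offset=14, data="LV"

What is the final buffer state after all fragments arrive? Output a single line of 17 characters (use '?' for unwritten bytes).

Answer: blKtHhANlCAMjELVh

Derivation:
Fragment 1: offset=16 data="h" -> buffer=????????????????h
Fragment 2: offset=4 data="Hh" -> buffer=????Hh??????????h
Fragment 3: offset=0 data="blKt" -> buffer=blKtHh??????????h
Fragment 4: offset=6 data="ANlC" -> buffer=blKtHhANlC??????h
Fragment 5: offset=10 data="AMjE" -> buffer=blKtHhANlCAMjE??h
Fragment 6: offset=14 data="LV" -> buffer=blKtHhANlCAMjELVh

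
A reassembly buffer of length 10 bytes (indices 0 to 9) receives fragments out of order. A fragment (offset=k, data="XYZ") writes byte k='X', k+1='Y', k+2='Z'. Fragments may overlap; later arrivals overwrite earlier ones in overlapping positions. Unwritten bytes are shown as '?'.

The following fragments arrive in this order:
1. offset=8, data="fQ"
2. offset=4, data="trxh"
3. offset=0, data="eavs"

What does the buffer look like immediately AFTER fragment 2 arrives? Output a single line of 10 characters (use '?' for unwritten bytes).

Fragment 1: offset=8 data="fQ" -> buffer=????????fQ
Fragment 2: offset=4 data="trxh" -> buffer=????trxhfQ

Answer: ????trxhfQ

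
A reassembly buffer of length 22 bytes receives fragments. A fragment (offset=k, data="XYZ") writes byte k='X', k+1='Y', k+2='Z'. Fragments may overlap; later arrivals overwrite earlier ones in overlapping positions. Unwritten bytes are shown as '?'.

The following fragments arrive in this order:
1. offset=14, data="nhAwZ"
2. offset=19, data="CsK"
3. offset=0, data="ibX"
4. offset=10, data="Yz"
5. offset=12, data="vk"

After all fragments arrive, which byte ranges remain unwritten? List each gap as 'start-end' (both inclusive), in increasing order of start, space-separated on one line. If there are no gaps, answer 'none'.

Answer: 3-9

Derivation:
Fragment 1: offset=14 len=5
Fragment 2: offset=19 len=3
Fragment 3: offset=0 len=3
Fragment 4: offset=10 len=2
Fragment 5: offset=12 len=2
Gaps: 3-9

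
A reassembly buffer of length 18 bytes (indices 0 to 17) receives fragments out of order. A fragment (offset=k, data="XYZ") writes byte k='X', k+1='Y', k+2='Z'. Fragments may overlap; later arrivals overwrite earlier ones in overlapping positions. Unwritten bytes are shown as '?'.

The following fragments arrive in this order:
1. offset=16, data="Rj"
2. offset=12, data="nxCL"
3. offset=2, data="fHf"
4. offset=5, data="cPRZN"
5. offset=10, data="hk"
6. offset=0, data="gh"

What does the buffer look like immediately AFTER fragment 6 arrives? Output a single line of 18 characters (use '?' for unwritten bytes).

Answer: ghfHfcPRZNhknxCLRj

Derivation:
Fragment 1: offset=16 data="Rj" -> buffer=????????????????Rj
Fragment 2: offset=12 data="nxCL" -> buffer=????????????nxCLRj
Fragment 3: offset=2 data="fHf" -> buffer=??fHf???????nxCLRj
Fragment 4: offset=5 data="cPRZN" -> buffer=??fHfcPRZN??nxCLRj
Fragment 5: offset=10 data="hk" -> buffer=??fHfcPRZNhknxCLRj
Fragment 6: offset=0 data="gh" -> buffer=ghfHfcPRZNhknxCLRj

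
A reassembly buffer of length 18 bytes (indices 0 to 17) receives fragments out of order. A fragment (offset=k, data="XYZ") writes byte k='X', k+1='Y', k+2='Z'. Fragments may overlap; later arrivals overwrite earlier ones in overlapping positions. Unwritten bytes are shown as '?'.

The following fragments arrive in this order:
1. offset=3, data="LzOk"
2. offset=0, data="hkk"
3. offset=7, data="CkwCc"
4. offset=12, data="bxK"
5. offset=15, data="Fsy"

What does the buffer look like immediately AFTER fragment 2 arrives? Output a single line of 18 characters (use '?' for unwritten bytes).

Fragment 1: offset=3 data="LzOk" -> buffer=???LzOk???????????
Fragment 2: offset=0 data="hkk" -> buffer=hkkLzOk???????????

Answer: hkkLzOk???????????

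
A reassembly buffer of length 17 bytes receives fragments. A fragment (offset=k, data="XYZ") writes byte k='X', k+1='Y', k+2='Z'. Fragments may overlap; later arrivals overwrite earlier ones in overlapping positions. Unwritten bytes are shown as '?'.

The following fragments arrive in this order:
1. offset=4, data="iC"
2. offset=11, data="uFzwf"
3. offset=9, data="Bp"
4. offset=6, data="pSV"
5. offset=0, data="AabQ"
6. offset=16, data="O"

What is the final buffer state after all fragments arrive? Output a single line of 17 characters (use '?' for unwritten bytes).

Answer: AabQiCpSVBpuFzwfO

Derivation:
Fragment 1: offset=4 data="iC" -> buffer=????iC???????????
Fragment 2: offset=11 data="uFzwf" -> buffer=????iC?????uFzwf?
Fragment 3: offset=9 data="Bp" -> buffer=????iC???BpuFzwf?
Fragment 4: offset=6 data="pSV" -> buffer=????iCpSVBpuFzwf?
Fragment 5: offset=0 data="AabQ" -> buffer=AabQiCpSVBpuFzwf?
Fragment 6: offset=16 data="O" -> buffer=AabQiCpSVBpuFzwfO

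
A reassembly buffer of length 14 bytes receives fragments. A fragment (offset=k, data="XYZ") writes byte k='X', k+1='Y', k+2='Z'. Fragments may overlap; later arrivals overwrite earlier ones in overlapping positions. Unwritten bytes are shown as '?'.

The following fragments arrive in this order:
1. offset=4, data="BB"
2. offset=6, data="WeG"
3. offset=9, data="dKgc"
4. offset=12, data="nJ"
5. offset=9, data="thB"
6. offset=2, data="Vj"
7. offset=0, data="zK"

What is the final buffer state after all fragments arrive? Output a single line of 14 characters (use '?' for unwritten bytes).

Answer: zKVjBBWeGthBnJ

Derivation:
Fragment 1: offset=4 data="BB" -> buffer=????BB????????
Fragment 2: offset=6 data="WeG" -> buffer=????BBWeG?????
Fragment 3: offset=9 data="dKgc" -> buffer=????BBWeGdKgc?
Fragment 4: offset=12 data="nJ" -> buffer=????BBWeGdKgnJ
Fragment 5: offset=9 data="thB" -> buffer=????BBWeGthBnJ
Fragment 6: offset=2 data="Vj" -> buffer=??VjBBWeGthBnJ
Fragment 7: offset=0 data="zK" -> buffer=zKVjBBWeGthBnJ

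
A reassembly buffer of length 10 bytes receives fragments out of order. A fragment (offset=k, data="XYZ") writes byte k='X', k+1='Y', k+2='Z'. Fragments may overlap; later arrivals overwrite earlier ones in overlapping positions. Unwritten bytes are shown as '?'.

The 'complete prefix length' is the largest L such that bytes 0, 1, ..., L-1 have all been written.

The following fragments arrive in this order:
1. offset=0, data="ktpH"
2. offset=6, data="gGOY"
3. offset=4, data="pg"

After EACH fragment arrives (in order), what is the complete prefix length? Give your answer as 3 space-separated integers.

Answer: 4 4 10

Derivation:
Fragment 1: offset=0 data="ktpH" -> buffer=ktpH?????? -> prefix_len=4
Fragment 2: offset=6 data="gGOY" -> buffer=ktpH??gGOY -> prefix_len=4
Fragment 3: offset=4 data="pg" -> buffer=ktpHpggGOY -> prefix_len=10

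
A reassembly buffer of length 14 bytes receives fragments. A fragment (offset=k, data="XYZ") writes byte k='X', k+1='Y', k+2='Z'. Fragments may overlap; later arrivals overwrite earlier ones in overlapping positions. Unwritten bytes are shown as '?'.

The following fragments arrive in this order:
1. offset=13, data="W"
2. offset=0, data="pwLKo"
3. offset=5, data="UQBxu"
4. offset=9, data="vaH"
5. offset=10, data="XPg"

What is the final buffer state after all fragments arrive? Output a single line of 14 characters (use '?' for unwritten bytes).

Answer: pwLKoUQBxvXPgW

Derivation:
Fragment 1: offset=13 data="W" -> buffer=?????????????W
Fragment 2: offset=0 data="pwLKo" -> buffer=pwLKo????????W
Fragment 3: offset=5 data="UQBxu" -> buffer=pwLKoUQBxu???W
Fragment 4: offset=9 data="vaH" -> buffer=pwLKoUQBxvaH?W
Fragment 5: offset=10 data="XPg" -> buffer=pwLKoUQBxvXPgW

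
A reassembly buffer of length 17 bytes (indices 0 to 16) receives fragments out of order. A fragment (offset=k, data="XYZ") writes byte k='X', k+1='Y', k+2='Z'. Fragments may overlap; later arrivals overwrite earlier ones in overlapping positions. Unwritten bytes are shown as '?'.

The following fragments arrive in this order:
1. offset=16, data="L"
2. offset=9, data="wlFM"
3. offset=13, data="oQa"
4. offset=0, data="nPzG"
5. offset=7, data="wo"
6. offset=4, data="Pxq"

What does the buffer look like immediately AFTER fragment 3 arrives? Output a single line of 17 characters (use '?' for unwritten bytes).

Answer: ?????????wlFMoQaL

Derivation:
Fragment 1: offset=16 data="L" -> buffer=????????????????L
Fragment 2: offset=9 data="wlFM" -> buffer=?????????wlFM???L
Fragment 3: offset=13 data="oQa" -> buffer=?????????wlFMoQaL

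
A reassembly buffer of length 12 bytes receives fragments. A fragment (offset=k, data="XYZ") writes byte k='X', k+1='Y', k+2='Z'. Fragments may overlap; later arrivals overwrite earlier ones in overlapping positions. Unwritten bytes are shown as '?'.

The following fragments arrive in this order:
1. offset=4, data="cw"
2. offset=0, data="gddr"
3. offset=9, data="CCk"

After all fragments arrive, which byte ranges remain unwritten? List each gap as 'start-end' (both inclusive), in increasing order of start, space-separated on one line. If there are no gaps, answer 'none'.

Answer: 6-8

Derivation:
Fragment 1: offset=4 len=2
Fragment 2: offset=0 len=4
Fragment 3: offset=9 len=3
Gaps: 6-8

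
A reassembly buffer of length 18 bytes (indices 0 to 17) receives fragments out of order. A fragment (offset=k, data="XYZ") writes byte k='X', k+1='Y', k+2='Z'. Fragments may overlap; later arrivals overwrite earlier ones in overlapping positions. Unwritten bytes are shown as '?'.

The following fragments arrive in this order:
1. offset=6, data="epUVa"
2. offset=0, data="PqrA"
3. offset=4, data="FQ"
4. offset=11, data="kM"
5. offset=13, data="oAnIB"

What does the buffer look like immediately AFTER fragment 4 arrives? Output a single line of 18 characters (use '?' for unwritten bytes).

Answer: PqrAFQepUVakM?????

Derivation:
Fragment 1: offset=6 data="epUVa" -> buffer=??????epUVa???????
Fragment 2: offset=0 data="PqrA" -> buffer=PqrA??epUVa???????
Fragment 3: offset=4 data="FQ" -> buffer=PqrAFQepUVa???????
Fragment 4: offset=11 data="kM" -> buffer=PqrAFQepUVakM?????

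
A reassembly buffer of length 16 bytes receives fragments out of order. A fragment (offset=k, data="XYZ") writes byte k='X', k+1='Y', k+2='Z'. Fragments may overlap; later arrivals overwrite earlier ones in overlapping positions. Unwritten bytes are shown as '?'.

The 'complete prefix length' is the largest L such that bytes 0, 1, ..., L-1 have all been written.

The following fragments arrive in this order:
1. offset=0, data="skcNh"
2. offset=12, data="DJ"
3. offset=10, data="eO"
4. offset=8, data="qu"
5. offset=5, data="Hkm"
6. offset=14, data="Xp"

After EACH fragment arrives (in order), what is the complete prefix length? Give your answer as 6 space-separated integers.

Answer: 5 5 5 5 14 16

Derivation:
Fragment 1: offset=0 data="skcNh" -> buffer=skcNh??????????? -> prefix_len=5
Fragment 2: offset=12 data="DJ" -> buffer=skcNh???????DJ?? -> prefix_len=5
Fragment 3: offset=10 data="eO" -> buffer=skcNh?????eODJ?? -> prefix_len=5
Fragment 4: offset=8 data="qu" -> buffer=skcNh???queODJ?? -> prefix_len=5
Fragment 5: offset=5 data="Hkm" -> buffer=skcNhHkmqueODJ?? -> prefix_len=14
Fragment 6: offset=14 data="Xp" -> buffer=skcNhHkmqueODJXp -> prefix_len=16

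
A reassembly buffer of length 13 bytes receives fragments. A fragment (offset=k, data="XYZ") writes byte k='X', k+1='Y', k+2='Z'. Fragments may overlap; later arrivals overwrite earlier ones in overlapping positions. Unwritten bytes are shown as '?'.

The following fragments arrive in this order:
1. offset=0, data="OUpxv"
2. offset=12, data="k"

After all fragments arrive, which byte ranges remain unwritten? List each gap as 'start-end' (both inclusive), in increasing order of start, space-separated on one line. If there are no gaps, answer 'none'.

Fragment 1: offset=0 len=5
Fragment 2: offset=12 len=1
Gaps: 5-11

Answer: 5-11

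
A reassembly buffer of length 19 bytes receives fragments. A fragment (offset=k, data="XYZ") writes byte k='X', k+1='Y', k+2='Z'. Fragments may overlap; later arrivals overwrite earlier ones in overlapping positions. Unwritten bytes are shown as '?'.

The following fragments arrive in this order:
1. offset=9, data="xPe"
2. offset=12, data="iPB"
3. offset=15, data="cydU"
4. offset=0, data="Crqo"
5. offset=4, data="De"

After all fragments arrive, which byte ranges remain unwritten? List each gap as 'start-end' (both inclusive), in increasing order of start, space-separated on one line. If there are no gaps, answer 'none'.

Answer: 6-8

Derivation:
Fragment 1: offset=9 len=3
Fragment 2: offset=12 len=3
Fragment 3: offset=15 len=4
Fragment 4: offset=0 len=4
Fragment 5: offset=4 len=2
Gaps: 6-8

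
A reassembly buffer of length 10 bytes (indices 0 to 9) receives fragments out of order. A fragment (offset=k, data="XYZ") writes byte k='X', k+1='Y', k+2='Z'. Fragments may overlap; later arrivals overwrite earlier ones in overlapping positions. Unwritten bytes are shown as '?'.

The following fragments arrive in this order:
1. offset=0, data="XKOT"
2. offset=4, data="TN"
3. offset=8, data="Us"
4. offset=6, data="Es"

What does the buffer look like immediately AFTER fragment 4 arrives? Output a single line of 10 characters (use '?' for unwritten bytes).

Fragment 1: offset=0 data="XKOT" -> buffer=XKOT??????
Fragment 2: offset=4 data="TN" -> buffer=XKOTTN????
Fragment 3: offset=8 data="Us" -> buffer=XKOTTN??Us
Fragment 4: offset=6 data="Es" -> buffer=XKOTTNEsUs

Answer: XKOTTNEsUs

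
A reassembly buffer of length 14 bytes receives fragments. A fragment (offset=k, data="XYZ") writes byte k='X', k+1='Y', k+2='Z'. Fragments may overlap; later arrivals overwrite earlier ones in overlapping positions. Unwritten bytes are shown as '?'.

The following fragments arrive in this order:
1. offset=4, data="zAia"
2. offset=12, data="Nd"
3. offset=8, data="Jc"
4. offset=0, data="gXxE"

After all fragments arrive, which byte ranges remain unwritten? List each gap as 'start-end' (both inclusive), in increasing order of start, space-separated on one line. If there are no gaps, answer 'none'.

Answer: 10-11

Derivation:
Fragment 1: offset=4 len=4
Fragment 2: offset=12 len=2
Fragment 3: offset=8 len=2
Fragment 4: offset=0 len=4
Gaps: 10-11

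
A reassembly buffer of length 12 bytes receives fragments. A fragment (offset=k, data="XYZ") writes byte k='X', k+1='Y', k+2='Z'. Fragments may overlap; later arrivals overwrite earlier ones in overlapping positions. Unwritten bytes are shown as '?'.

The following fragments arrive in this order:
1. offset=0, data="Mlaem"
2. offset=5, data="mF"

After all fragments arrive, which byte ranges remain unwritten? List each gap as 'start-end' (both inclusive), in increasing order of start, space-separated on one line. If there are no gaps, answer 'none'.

Fragment 1: offset=0 len=5
Fragment 2: offset=5 len=2
Gaps: 7-11

Answer: 7-11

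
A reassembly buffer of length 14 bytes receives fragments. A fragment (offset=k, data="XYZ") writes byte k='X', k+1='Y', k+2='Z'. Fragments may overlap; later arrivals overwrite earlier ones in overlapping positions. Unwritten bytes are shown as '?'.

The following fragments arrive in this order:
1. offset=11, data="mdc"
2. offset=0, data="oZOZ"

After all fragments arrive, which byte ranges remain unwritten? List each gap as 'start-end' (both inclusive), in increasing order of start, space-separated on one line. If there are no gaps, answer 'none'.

Answer: 4-10

Derivation:
Fragment 1: offset=11 len=3
Fragment 2: offset=0 len=4
Gaps: 4-10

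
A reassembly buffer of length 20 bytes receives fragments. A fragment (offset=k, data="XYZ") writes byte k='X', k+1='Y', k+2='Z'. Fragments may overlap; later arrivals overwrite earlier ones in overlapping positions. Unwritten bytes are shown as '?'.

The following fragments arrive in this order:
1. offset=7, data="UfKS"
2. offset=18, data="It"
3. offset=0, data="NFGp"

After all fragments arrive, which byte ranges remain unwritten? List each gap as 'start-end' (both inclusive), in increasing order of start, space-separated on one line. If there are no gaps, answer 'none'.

Fragment 1: offset=7 len=4
Fragment 2: offset=18 len=2
Fragment 3: offset=0 len=4
Gaps: 4-6 11-17

Answer: 4-6 11-17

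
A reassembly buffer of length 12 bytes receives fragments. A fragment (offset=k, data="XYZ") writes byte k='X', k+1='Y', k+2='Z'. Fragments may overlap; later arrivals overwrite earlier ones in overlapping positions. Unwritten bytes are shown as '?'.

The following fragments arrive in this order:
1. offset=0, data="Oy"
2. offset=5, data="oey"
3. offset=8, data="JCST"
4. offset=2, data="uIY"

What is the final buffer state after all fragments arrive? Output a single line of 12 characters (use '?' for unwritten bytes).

Answer: OyuIYoeyJCST

Derivation:
Fragment 1: offset=0 data="Oy" -> buffer=Oy??????????
Fragment 2: offset=5 data="oey" -> buffer=Oy???oey????
Fragment 3: offset=8 data="JCST" -> buffer=Oy???oeyJCST
Fragment 4: offset=2 data="uIY" -> buffer=OyuIYoeyJCST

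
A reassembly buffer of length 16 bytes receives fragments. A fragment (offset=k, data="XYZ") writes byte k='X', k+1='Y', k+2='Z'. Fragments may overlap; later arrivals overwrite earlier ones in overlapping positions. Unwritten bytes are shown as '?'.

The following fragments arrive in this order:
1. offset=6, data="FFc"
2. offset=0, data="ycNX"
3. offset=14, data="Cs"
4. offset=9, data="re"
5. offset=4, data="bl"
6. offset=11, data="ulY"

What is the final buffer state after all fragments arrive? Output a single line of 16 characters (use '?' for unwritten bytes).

Fragment 1: offset=6 data="FFc" -> buffer=??????FFc???????
Fragment 2: offset=0 data="ycNX" -> buffer=ycNX??FFc???????
Fragment 3: offset=14 data="Cs" -> buffer=ycNX??FFc?????Cs
Fragment 4: offset=9 data="re" -> buffer=ycNX??FFcre???Cs
Fragment 5: offset=4 data="bl" -> buffer=ycNXblFFcre???Cs
Fragment 6: offset=11 data="ulY" -> buffer=ycNXblFFcreulYCs

Answer: ycNXblFFcreulYCs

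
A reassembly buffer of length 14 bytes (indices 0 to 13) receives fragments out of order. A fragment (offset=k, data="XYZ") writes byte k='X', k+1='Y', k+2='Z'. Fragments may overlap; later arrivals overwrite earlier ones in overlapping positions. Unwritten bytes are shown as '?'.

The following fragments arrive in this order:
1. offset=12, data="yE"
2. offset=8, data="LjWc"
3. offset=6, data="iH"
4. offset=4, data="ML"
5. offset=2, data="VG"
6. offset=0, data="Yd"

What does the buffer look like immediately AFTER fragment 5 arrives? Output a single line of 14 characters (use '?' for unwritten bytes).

Fragment 1: offset=12 data="yE" -> buffer=????????????yE
Fragment 2: offset=8 data="LjWc" -> buffer=????????LjWcyE
Fragment 3: offset=6 data="iH" -> buffer=??????iHLjWcyE
Fragment 4: offset=4 data="ML" -> buffer=????MLiHLjWcyE
Fragment 5: offset=2 data="VG" -> buffer=??VGMLiHLjWcyE

Answer: ??VGMLiHLjWcyE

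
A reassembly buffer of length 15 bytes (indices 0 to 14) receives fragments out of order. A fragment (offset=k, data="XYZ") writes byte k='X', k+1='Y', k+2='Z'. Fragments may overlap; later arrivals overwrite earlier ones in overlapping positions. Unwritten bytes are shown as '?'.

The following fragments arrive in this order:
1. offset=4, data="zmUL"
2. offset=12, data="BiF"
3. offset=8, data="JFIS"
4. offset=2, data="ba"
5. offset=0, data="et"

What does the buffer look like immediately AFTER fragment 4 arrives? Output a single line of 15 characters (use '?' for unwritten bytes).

Fragment 1: offset=4 data="zmUL" -> buffer=????zmUL???????
Fragment 2: offset=12 data="BiF" -> buffer=????zmUL????BiF
Fragment 3: offset=8 data="JFIS" -> buffer=????zmULJFISBiF
Fragment 4: offset=2 data="ba" -> buffer=??bazmULJFISBiF

Answer: ??bazmULJFISBiF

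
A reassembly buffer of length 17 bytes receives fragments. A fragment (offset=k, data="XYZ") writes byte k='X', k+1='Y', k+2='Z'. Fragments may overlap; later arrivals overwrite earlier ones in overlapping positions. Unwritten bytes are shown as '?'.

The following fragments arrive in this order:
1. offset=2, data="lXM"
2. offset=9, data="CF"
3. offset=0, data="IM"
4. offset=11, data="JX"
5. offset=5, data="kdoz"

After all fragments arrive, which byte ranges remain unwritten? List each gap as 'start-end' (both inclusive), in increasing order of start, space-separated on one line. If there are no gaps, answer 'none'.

Answer: 13-16

Derivation:
Fragment 1: offset=2 len=3
Fragment 2: offset=9 len=2
Fragment 3: offset=0 len=2
Fragment 4: offset=11 len=2
Fragment 5: offset=5 len=4
Gaps: 13-16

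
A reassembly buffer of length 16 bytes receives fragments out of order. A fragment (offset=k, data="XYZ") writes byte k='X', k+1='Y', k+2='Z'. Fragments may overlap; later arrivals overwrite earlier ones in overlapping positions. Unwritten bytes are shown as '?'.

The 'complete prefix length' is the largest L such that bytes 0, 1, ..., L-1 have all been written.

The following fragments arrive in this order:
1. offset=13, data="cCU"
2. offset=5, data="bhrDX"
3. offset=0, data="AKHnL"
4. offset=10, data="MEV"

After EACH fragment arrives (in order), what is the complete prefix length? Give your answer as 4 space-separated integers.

Answer: 0 0 10 16

Derivation:
Fragment 1: offset=13 data="cCU" -> buffer=?????????????cCU -> prefix_len=0
Fragment 2: offset=5 data="bhrDX" -> buffer=?????bhrDX???cCU -> prefix_len=0
Fragment 3: offset=0 data="AKHnL" -> buffer=AKHnLbhrDX???cCU -> prefix_len=10
Fragment 4: offset=10 data="MEV" -> buffer=AKHnLbhrDXMEVcCU -> prefix_len=16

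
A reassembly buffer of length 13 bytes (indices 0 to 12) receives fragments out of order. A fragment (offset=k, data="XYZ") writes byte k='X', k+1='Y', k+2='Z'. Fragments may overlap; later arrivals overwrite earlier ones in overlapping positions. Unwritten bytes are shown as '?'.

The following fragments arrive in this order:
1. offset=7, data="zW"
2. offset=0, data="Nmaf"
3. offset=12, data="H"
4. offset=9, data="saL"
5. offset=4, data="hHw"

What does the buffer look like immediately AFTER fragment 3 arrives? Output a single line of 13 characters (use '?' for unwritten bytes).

Answer: Nmaf???zW???H

Derivation:
Fragment 1: offset=7 data="zW" -> buffer=???????zW????
Fragment 2: offset=0 data="Nmaf" -> buffer=Nmaf???zW????
Fragment 3: offset=12 data="H" -> buffer=Nmaf???zW???H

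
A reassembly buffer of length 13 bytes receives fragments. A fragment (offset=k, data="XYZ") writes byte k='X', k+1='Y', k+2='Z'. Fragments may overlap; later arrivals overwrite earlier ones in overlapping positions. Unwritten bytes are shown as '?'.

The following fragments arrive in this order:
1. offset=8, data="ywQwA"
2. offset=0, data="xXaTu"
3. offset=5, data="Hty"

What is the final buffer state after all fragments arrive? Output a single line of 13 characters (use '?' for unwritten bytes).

Answer: xXaTuHtyywQwA

Derivation:
Fragment 1: offset=8 data="ywQwA" -> buffer=????????ywQwA
Fragment 2: offset=0 data="xXaTu" -> buffer=xXaTu???ywQwA
Fragment 3: offset=5 data="Hty" -> buffer=xXaTuHtyywQwA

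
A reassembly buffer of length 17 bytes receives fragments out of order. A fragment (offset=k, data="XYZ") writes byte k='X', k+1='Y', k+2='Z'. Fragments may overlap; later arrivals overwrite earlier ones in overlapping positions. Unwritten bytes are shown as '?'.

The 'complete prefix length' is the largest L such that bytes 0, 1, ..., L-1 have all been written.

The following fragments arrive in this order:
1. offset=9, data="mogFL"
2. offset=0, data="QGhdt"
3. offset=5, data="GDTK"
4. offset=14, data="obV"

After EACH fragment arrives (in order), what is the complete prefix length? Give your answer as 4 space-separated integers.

Answer: 0 5 14 17

Derivation:
Fragment 1: offset=9 data="mogFL" -> buffer=?????????mogFL??? -> prefix_len=0
Fragment 2: offset=0 data="QGhdt" -> buffer=QGhdt????mogFL??? -> prefix_len=5
Fragment 3: offset=5 data="GDTK" -> buffer=QGhdtGDTKmogFL??? -> prefix_len=14
Fragment 4: offset=14 data="obV" -> buffer=QGhdtGDTKmogFLobV -> prefix_len=17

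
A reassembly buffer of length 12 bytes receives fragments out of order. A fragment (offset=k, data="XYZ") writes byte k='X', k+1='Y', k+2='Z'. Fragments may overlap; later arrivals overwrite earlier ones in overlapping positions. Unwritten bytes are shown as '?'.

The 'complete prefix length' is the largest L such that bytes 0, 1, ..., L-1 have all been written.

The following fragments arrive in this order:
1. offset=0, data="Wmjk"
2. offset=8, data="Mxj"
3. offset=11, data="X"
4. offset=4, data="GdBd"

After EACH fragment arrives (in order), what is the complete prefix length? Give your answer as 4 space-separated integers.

Answer: 4 4 4 12

Derivation:
Fragment 1: offset=0 data="Wmjk" -> buffer=Wmjk???????? -> prefix_len=4
Fragment 2: offset=8 data="Mxj" -> buffer=Wmjk????Mxj? -> prefix_len=4
Fragment 3: offset=11 data="X" -> buffer=Wmjk????MxjX -> prefix_len=4
Fragment 4: offset=4 data="GdBd" -> buffer=WmjkGdBdMxjX -> prefix_len=12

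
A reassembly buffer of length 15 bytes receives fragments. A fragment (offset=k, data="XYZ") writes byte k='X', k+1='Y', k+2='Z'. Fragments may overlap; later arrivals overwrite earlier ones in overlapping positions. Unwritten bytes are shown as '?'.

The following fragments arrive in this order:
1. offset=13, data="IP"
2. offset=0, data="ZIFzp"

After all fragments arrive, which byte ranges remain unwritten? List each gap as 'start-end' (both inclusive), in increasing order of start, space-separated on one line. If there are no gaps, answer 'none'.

Fragment 1: offset=13 len=2
Fragment 2: offset=0 len=5
Gaps: 5-12

Answer: 5-12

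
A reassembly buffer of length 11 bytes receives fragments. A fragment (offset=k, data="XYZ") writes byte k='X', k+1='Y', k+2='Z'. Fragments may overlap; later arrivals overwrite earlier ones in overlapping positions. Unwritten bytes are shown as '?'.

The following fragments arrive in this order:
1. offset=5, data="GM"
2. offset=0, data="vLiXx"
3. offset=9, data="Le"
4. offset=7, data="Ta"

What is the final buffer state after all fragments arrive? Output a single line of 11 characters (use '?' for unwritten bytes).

Fragment 1: offset=5 data="GM" -> buffer=?????GM????
Fragment 2: offset=0 data="vLiXx" -> buffer=vLiXxGM????
Fragment 3: offset=9 data="Le" -> buffer=vLiXxGM??Le
Fragment 4: offset=7 data="Ta" -> buffer=vLiXxGMTaLe

Answer: vLiXxGMTaLe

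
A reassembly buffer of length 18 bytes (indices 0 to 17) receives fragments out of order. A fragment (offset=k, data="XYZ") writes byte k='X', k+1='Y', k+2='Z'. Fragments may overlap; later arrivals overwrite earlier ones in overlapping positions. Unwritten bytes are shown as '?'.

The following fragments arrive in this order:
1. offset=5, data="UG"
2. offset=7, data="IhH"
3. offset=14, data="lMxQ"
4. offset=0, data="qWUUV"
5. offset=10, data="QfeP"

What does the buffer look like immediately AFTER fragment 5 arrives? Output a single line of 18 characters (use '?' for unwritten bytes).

Answer: qWUUVUGIhHQfePlMxQ

Derivation:
Fragment 1: offset=5 data="UG" -> buffer=?????UG???????????
Fragment 2: offset=7 data="IhH" -> buffer=?????UGIhH????????
Fragment 3: offset=14 data="lMxQ" -> buffer=?????UGIhH????lMxQ
Fragment 4: offset=0 data="qWUUV" -> buffer=qWUUVUGIhH????lMxQ
Fragment 5: offset=10 data="QfeP" -> buffer=qWUUVUGIhHQfePlMxQ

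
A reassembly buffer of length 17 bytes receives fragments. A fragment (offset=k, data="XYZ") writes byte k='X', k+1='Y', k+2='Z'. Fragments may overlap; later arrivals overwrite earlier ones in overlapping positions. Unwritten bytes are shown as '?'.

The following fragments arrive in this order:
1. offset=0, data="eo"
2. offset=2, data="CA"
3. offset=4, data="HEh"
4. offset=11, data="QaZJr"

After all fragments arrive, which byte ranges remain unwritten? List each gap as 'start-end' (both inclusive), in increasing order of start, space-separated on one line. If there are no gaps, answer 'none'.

Answer: 7-10 16-16

Derivation:
Fragment 1: offset=0 len=2
Fragment 2: offset=2 len=2
Fragment 3: offset=4 len=3
Fragment 4: offset=11 len=5
Gaps: 7-10 16-16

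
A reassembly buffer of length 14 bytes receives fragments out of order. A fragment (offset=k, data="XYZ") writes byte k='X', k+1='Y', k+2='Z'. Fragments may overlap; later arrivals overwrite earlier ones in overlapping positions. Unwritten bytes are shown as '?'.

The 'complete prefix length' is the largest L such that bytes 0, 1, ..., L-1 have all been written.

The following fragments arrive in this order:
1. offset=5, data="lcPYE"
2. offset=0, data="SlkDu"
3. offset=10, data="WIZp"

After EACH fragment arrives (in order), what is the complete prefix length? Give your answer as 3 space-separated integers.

Answer: 0 10 14

Derivation:
Fragment 1: offset=5 data="lcPYE" -> buffer=?????lcPYE???? -> prefix_len=0
Fragment 2: offset=0 data="SlkDu" -> buffer=SlkDulcPYE???? -> prefix_len=10
Fragment 3: offset=10 data="WIZp" -> buffer=SlkDulcPYEWIZp -> prefix_len=14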